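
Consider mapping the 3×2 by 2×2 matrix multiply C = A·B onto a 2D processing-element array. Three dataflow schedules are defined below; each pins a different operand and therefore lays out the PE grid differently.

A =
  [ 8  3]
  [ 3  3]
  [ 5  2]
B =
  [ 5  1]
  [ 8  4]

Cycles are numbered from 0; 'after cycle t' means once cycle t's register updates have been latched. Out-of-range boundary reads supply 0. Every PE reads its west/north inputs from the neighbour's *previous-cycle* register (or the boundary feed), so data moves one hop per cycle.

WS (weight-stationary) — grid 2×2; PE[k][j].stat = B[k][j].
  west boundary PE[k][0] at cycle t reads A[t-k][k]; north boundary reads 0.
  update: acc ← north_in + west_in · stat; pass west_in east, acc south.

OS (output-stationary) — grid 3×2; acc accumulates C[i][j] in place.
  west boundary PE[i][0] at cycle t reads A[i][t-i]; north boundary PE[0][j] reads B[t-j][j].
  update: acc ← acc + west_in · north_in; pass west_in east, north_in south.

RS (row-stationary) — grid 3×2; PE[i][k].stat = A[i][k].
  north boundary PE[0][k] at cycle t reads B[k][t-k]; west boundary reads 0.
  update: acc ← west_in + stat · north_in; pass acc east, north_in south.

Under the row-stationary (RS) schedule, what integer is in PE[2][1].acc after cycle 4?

RS on a 3×2 grid — tracing PE[2][1] and its feeders:
  c0 r1c1: 0 / 0 / 0
  c0 r2c0: 0 / 0 / 0
  c0 r2c1: 0 / 0 / 0
  c1 r1c1: 0 / 0 / 0
  c1 r2c0: 0 / 0 / 0
  c1 r2c1: 0 / 0 / 0
  c2 r1c1: 39 / 39 / 8
  c2 r2c0: 25 / 25 / 5
  c2 r2c1: 0 / 0 / 0
  c3 r1c1: 15 / 15 / 4
  c3 r2c0: 5 / 5 / 1
  c3 r2c1: 41 / 41 / 8
  c4 r1c1: 0 / 0 / 0
  c4 r2c0: 0 / 0 / 0
  c4 r2c1: 13 / 13 / 4

PE[2][1].acc = 13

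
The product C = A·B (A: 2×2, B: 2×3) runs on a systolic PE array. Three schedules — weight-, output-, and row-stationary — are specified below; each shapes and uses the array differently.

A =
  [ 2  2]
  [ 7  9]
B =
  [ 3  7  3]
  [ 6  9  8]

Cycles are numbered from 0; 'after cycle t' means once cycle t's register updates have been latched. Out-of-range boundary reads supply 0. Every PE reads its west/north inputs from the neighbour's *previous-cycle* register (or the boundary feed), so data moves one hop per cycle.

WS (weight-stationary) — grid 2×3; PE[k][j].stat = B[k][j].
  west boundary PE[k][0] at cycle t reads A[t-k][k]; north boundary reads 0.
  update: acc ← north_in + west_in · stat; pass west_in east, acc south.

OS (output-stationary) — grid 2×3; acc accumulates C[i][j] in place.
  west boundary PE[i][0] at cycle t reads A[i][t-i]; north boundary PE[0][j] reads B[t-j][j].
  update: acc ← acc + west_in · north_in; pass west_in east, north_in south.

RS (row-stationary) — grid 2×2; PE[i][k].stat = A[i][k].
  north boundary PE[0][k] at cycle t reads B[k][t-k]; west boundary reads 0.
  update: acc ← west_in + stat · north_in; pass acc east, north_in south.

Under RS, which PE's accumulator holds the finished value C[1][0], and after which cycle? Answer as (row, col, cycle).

(row, col, cycle) = (1, 1, 2)

RS — PE[1][1] is where C[1][0] collects:
  after 0 — PE[1][1] acc=0, pass-E 0, pass-S 0
  after 1 — PE[1][1] acc=0, pass-E 0, pass-S 0
  after 2 — PE[1][1] acc=75, pass-E 75, pass-S 6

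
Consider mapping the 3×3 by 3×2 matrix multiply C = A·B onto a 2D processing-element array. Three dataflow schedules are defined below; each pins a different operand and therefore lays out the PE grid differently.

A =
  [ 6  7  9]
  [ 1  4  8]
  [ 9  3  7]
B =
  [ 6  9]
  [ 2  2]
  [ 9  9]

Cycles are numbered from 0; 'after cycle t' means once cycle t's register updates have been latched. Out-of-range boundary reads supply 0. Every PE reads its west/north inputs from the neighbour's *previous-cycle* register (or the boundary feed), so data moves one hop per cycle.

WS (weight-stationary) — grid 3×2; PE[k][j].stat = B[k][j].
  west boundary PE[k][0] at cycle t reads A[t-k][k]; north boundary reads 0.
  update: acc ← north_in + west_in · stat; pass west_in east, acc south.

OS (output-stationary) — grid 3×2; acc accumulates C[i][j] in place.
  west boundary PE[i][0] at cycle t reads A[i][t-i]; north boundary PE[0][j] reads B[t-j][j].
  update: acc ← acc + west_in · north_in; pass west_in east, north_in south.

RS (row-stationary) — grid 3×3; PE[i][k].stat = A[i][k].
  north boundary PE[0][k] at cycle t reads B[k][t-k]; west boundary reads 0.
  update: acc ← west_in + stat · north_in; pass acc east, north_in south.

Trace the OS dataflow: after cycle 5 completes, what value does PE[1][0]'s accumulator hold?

Tracing OS — 3×2 array, target PE[1][0]:
  t=0 PE[0][0]: acc=36 h=6 v=6
  t=0 PE[1][0]: acc=0 h=0 v=0
  t=1 PE[0][0]: acc=50 h=7 v=2
  t=1 PE[1][0]: acc=6 h=1 v=6
  t=2 PE[0][0]: acc=131 h=9 v=9
  t=2 PE[1][0]: acc=14 h=4 v=2
  t=3 PE[0][0]: acc=131 h=0 v=0
  t=3 PE[1][0]: acc=86 h=8 v=9
  t=4 PE[0][0]: acc=131 h=0 v=0
  t=4 PE[1][0]: acc=86 h=0 v=0
  t=5 PE[0][0]: acc=131 h=0 v=0
  t=5 PE[1][0]: acc=86 h=0 v=0

PE[1][0].acc = 86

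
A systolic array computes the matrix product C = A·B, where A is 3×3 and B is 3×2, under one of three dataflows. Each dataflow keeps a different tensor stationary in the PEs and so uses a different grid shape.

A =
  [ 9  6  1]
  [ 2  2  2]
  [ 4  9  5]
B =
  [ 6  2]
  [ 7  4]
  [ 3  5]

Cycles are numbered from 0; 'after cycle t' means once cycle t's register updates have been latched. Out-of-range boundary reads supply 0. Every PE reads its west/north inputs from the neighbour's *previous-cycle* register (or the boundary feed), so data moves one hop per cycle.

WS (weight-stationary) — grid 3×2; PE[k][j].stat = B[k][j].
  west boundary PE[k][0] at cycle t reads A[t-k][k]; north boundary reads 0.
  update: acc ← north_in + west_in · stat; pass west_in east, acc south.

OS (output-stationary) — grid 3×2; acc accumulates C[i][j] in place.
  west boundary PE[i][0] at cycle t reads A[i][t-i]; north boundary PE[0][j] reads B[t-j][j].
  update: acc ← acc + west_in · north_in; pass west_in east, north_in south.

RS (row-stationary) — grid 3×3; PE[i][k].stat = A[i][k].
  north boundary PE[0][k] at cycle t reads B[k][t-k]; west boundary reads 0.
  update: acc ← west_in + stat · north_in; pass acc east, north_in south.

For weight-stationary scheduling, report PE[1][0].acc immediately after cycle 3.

PE[1][0].acc = 87

WS on a 3×2 grid — tracing PE[1][0] and its feeders:
  [0] (0,0) acc=54 (h:9 v:54)
  [0] (1,0) acc=0 (h:0 v:0)
  [1] (0,0) acc=12 (h:2 v:12)
  [1] (1,0) acc=96 (h:6 v:96)
  [2] (0,0) acc=24 (h:4 v:24)
  [2] (1,0) acc=26 (h:2 v:26)
  [3] (0,0) acc=0 (h:0 v:0)
  [3] (1,0) acc=87 (h:9 v:87)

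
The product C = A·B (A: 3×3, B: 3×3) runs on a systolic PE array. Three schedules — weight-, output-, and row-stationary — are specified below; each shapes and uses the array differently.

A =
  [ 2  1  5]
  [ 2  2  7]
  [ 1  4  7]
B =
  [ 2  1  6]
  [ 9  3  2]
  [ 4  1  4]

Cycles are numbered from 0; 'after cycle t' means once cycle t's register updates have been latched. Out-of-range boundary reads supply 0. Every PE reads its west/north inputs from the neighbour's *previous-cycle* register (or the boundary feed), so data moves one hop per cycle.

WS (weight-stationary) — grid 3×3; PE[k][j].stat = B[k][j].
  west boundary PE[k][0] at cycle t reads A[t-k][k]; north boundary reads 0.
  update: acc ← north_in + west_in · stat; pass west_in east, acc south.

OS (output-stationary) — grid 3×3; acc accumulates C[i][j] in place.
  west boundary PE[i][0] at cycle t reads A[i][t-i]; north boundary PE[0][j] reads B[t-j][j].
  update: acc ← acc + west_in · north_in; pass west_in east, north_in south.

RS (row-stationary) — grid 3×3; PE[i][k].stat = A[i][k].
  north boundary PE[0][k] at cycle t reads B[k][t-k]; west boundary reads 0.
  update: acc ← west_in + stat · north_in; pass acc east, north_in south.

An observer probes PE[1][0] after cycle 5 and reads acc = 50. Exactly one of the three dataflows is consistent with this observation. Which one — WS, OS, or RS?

Under WS (3×3), PE[1][0]:
  @0  [1,0]  acc 0  |  →0  ↓0
  @1  [1,0]  acc 13  |  →1  ↓13
  @2  [1,0]  acc 22  |  →2  ↓22
  @3  [1,0]  acc 38  |  →4  ↓38
  @4  [1,0]  acc 0  |  →0  ↓0
  @5  [1,0]  acc 0  |  →0  ↓0
Under OS (3×3), PE[1][0]:
  @0  [1,0]  acc 0  |  →0  ↓0
  @1  [1,0]  acc 4  |  →2  ↓2
  @2  [1,0]  acc 22  |  →2  ↓9
  @3  [1,0]  acc 50  |  →7  ↓4
  @4  [1,0]  acc 50  |  →0  ↓0
  @5  [1,0]  acc 50  |  →0  ↓0
Under RS (3×3), PE[1][0]:
  @0  [1,0]  acc 0  |  →0  ↓0
  @1  [1,0]  acc 4  |  →4  ↓2
  @2  [1,0]  acc 2  |  →2  ↓1
  @3  [1,0]  acc 12  |  →12  ↓6
  @4  [1,0]  acc 0  |  →0  ↓0
  @5  [1,0]  acc 0  |  →0  ↓0

dataflow = OS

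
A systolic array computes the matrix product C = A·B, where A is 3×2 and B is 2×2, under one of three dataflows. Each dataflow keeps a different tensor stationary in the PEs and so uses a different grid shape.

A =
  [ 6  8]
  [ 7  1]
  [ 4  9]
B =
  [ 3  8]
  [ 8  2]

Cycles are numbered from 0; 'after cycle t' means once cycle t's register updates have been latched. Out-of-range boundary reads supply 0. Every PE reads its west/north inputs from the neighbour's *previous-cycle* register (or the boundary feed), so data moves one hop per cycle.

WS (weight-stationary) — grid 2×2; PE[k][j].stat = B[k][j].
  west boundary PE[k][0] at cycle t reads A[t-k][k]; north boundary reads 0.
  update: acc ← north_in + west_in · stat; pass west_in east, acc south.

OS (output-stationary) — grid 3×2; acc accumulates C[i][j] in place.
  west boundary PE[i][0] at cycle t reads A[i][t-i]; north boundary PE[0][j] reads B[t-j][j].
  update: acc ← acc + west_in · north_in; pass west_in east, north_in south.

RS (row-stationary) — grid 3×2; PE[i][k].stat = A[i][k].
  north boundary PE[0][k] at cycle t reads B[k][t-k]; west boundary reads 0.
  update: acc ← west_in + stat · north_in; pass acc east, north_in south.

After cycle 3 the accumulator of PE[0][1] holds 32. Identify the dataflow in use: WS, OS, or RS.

dataflow = WS

Under WS (2×2), PE[0][1]:
  0: (0,1).acc=0  regs=<0,0>
  1: (0,1).acc=48  regs=<6,48>
  2: (0,1).acc=56  regs=<7,56>
  3: (0,1).acc=32  regs=<4,32>
Under OS (3×2), PE[0][1]:
  0: (0,1).acc=0  regs=<0,0>
  1: (0,1).acc=48  regs=<6,8>
  2: (0,1).acc=64  regs=<8,2>
  3: (0,1).acc=64  regs=<0,0>
Under RS (3×2), PE[0][1]:
  0: (0,1).acc=0  regs=<0,0>
  1: (0,1).acc=82  regs=<82,8>
  2: (0,1).acc=64  regs=<64,2>
  3: (0,1).acc=0  regs=<0,0>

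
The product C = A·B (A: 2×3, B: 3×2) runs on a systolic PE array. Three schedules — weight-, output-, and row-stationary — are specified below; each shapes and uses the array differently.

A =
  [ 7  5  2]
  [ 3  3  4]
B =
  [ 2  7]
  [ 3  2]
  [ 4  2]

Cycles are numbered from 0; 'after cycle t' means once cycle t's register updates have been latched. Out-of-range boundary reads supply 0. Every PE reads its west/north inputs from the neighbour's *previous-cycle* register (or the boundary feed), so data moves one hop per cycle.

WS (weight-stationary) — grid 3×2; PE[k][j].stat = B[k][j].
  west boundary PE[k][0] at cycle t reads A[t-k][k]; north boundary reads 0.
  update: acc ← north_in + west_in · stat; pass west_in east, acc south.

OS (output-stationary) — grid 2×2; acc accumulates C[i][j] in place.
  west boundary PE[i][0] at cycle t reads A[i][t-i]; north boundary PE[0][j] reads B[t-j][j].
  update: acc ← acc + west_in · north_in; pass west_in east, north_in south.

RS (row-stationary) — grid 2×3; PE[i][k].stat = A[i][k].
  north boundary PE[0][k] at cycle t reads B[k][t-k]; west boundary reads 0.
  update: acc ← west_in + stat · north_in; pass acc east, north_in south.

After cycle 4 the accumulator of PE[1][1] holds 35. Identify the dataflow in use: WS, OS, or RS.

dataflow = OS

WS [3×2] PE[1][1] across cycles:
  0: (1,1).acc=0  regs=<0,0>
  1: (1,1).acc=0  regs=<0,0>
  2: (1,1).acc=59  regs=<5,59>
  3: (1,1).acc=27  regs=<3,27>
  4: (1,1).acc=0  regs=<0,0>
OS [2×2] PE[1][1] across cycles:
  0: (1,1).acc=0  regs=<0,0>
  1: (1,1).acc=0  regs=<0,0>
  2: (1,1).acc=21  regs=<3,7>
  3: (1,1).acc=27  regs=<3,2>
  4: (1,1).acc=35  regs=<4,2>
RS [2×3] PE[1][1] across cycles:
  0: (1,1).acc=0  regs=<0,0>
  1: (1,1).acc=0  regs=<0,0>
  2: (1,1).acc=15  regs=<15,3>
  3: (1,1).acc=27  regs=<27,2>
  4: (1,1).acc=0  regs=<0,0>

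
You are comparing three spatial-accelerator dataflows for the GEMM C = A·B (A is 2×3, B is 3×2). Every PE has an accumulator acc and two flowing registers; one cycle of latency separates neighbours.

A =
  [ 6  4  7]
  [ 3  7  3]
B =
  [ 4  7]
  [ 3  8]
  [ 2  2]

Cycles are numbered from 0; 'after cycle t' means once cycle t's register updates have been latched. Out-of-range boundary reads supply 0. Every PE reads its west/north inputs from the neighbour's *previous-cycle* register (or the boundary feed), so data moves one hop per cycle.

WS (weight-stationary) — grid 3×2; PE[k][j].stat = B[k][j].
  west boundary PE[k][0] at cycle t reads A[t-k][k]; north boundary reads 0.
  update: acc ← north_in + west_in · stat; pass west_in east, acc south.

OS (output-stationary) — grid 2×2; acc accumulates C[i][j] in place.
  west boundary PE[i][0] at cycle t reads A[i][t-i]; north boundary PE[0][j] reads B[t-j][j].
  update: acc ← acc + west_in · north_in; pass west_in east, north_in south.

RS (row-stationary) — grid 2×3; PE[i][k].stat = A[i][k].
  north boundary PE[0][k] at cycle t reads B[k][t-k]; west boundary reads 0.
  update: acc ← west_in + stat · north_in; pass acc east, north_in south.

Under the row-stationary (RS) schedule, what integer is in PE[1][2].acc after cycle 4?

Tracing RS — 2×3 array, target PE[1][2]:
  @0  [0,2]  acc 0  |  →0  ↓0
  @0  [1,1]  acc 0  |  →0  ↓0
  @0  [1,2]  acc 0  |  →0  ↓0
  @1  [0,2]  acc 0  |  →0  ↓0
  @1  [1,1]  acc 0  |  →0  ↓0
  @1  [1,2]  acc 0  |  →0  ↓0
  @2  [0,2]  acc 50  |  →50  ↓2
  @2  [1,1]  acc 33  |  →33  ↓3
  @2  [1,2]  acc 0  |  →0  ↓0
  @3  [0,2]  acc 88  |  →88  ↓2
  @3  [1,1]  acc 77  |  →77  ↓8
  @3  [1,2]  acc 39  |  →39  ↓2
  @4  [0,2]  acc 0  |  →0  ↓0
  @4  [1,1]  acc 0  |  →0  ↓0
  @4  [1,2]  acc 83  |  →83  ↓2

PE[1][2].acc = 83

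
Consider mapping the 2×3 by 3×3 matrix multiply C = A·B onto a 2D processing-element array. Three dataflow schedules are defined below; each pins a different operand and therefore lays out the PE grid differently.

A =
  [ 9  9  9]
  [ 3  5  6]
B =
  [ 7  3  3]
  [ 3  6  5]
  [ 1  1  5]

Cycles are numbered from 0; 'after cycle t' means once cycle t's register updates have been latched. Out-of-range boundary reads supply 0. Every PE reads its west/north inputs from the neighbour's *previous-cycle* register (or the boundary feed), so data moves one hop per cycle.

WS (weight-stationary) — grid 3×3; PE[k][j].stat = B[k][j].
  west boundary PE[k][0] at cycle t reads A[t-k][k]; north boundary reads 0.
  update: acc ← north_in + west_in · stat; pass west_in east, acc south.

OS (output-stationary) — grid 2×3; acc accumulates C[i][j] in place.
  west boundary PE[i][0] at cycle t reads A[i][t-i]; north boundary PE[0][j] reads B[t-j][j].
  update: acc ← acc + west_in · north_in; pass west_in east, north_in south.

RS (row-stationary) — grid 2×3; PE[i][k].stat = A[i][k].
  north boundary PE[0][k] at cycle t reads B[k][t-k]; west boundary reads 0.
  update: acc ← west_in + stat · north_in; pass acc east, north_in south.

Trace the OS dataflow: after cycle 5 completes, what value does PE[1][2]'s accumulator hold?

OS (2×3). Following PE[1][2] plus its west/north inputs:
  @0  [0,2]  acc 0  |  →0  ↓0
  @0  [1,1]  acc 0  |  →0  ↓0
  @0  [1,2]  acc 0  |  →0  ↓0
  @1  [0,2]  acc 0  |  →0  ↓0
  @1  [1,1]  acc 0  |  →0  ↓0
  @1  [1,2]  acc 0  |  →0  ↓0
  @2  [0,2]  acc 27  |  →9  ↓3
  @2  [1,1]  acc 9  |  →3  ↓3
  @2  [1,2]  acc 0  |  →0  ↓0
  @3  [0,2]  acc 72  |  →9  ↓5
  @3  [1,1]  acc 39  |  →5  ↓6
  @3  [1,2]  acc 9  |  →3  ↓3
  @4  [0,2]  acc 117  |  →9  ↓5
  @4  [1,1]  acc 45  |  →6  ↓1
  @4  [1,2]  acc 34  |  →5  ↓5
  @5  [0,2]  acc 117  |  →0  ↓0
  @5  [1,1]  acc 45  |  →0  ↓0
  @5  [1,2]  acc 64  |  →6  ↓5

PE[1][2].acc = 64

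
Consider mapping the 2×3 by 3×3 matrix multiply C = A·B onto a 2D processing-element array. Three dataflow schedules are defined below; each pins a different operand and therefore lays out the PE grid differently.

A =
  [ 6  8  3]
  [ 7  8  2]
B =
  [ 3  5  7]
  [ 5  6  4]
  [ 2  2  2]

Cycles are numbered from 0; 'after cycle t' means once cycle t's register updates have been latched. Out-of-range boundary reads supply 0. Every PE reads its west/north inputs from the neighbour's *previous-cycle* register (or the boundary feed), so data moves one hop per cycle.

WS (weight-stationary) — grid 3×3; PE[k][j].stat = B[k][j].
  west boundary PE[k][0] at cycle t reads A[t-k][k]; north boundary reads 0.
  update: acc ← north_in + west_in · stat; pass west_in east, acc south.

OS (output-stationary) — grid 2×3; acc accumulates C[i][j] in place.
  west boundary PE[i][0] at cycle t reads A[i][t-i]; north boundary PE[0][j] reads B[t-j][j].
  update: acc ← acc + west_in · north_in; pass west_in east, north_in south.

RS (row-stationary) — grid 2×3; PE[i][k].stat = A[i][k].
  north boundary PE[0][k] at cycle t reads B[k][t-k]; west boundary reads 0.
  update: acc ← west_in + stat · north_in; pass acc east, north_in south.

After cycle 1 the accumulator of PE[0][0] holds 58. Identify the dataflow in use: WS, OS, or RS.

Under WS (3×3), PE[0][0]:
  0: (0,0).acc=18  regs=<6,18>
  1: (0,0).acc=21  regs=<7,21>
Under OS (2×3), PE[0][0]:
  0: (0,0).acc=18  regs=<6,3>
  1: (0,0).acc=58  regs=<8,5>
Under RS (2×3), PE[0][0]:
  0: (0,0).acc=18  regs=<18,3>
  1: (0,0).acc=30  regs=<30,5>

dataflow = OS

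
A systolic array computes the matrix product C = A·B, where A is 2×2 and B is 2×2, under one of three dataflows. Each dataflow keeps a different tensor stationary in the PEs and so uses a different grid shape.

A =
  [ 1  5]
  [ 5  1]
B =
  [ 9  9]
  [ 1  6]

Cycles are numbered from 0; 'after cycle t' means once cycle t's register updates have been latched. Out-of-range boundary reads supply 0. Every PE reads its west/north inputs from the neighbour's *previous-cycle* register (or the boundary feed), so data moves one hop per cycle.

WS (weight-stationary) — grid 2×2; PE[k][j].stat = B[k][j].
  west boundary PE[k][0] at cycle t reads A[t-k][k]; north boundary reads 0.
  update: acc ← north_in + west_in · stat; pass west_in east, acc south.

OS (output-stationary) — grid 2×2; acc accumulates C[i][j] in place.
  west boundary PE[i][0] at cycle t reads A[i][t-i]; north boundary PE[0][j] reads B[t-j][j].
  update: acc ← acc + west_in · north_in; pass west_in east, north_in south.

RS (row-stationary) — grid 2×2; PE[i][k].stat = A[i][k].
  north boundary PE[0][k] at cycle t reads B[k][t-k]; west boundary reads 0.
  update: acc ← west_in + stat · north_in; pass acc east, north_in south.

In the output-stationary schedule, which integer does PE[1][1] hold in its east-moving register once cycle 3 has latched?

register = 1

Tracing OS — 2×2 array, target PE[1][1]:
  @0  [0,1]  acc 0  |  →0  ↓0
  @0  [1,0]  acc 0  |  →0  ↓0
  @0  [1,1]  acc 0  |  →0  ↓0
  @1  [0,1]  acc 9  |  →1  ↓9
  @1  [1,0]  acc 45  |  →5  ↓9
  @1  [1,1]  acc 0  |  →0  ↓0
  @2  [0,1]  acc 39  |  →5  ↓6
  @2  [1,0]  acc 46  |  →1  ↓1
  @2  [1,1]  acc 45  |  →5  ↓9
  @3  [0,1]  acc 39  |  →0  ↓0
  @3  [1,0]  acc 46  |  →0  ↓0
  @3  [1,1]  acc 51  |  →1  ↓6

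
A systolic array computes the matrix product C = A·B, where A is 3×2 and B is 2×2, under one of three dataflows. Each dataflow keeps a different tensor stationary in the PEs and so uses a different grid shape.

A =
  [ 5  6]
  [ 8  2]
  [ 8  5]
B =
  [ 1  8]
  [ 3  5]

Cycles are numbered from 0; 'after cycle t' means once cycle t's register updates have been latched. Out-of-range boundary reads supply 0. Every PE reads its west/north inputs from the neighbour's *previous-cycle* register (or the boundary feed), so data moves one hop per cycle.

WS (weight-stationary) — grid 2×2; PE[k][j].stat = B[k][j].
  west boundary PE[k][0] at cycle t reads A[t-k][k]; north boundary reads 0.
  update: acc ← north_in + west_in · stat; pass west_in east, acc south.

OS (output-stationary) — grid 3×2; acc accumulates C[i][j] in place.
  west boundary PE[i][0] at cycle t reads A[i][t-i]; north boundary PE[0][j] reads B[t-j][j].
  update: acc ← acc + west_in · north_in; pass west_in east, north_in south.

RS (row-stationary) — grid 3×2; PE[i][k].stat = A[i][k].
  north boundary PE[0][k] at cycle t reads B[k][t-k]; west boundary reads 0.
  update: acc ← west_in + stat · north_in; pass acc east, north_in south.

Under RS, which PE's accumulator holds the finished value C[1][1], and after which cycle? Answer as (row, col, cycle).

RS — PE[1][1] is where C[1][1] collects:
  [0] (1,1) acc=0 (h:0 v:0)
  [1] (1,1) acc=0 (h:0 v:0)
  [2] (1,1) acc=14 (h:14 v:3)
  [3] (1,1) acc=74 (h:74 v:5)

(row, col, cycle) = (1, 1, 3)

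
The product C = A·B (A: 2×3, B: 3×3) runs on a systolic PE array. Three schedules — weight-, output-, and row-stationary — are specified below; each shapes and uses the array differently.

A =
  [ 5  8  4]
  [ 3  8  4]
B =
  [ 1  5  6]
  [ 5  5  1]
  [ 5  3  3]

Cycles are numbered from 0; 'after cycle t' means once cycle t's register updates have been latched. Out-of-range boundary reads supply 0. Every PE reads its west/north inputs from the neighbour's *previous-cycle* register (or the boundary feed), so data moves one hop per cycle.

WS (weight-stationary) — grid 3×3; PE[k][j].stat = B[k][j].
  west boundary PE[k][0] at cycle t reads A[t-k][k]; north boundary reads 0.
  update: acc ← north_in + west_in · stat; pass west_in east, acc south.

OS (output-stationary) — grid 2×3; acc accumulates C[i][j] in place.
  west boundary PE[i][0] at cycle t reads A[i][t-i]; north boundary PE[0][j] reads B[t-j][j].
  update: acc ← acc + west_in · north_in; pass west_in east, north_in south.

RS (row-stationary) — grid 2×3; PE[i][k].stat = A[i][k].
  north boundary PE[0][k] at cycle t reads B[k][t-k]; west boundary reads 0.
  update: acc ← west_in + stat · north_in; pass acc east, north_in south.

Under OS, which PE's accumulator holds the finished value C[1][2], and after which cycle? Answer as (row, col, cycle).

(row, col, cycle) = (1, 2, 5)

OS — PE[1][2] is where C[1][2] collects:
  cycle 0: PE[1][2] → acc 0, east 0, south 0
  cycle 1: PE[1][2] → acc 0, east 0, south 0
  cycle 2: PE[1][2] → acc 0, east 0, south 0
  cycle 3: PE[1][2] → acc 18, east 3, south 6
  cycle 4: PE[1][2] → acc 26, east 8, south 1
  cycle 5: PE[1][2] → acc 38, east 4, south 3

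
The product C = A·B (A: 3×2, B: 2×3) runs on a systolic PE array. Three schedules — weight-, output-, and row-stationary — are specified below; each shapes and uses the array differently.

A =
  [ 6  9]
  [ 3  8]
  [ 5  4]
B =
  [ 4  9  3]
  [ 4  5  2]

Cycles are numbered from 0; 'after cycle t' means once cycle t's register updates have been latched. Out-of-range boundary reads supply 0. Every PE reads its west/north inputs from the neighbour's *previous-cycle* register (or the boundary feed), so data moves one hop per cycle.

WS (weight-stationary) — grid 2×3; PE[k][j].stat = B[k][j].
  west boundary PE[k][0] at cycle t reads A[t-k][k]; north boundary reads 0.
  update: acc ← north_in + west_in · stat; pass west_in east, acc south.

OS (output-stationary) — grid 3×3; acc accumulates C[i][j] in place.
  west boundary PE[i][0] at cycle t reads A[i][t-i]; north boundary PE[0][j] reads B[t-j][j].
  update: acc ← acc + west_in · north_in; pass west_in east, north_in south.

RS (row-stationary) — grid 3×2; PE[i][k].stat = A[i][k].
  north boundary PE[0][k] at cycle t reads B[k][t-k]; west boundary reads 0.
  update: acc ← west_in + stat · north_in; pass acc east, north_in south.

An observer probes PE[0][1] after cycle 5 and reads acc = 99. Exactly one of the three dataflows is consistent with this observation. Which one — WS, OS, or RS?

dataflow = OS

Under WS (2×3), PE[0][1]:
  @0  [0,1]  acc 0  |  →0  ↓0
  @1  [0,1]  acc 54  |  →6  ↓54
  @2  [0,1]  acc 27  |  →3  ↓27
  @3  [0,1]  acc 45  |  →5  ↓45
  @4  [0,1]  acc 0  |  →0  ↓0
  @5  [0,1]  acc 0  |  →0  ↓0
Under OS (3×3), PE[0][1]:
  @0  [0,1]  acc 0  |  →0  ↓0
  @1  [0,1]  acc 54  |  →6  ↓9
  @2  [0,1]  acc 99  |  →9  ↓5
  @3  [0,1]  acc 99  |  →0  ↓0
  @4  [0,1]  acc 99  |  →0  ↓0
  @5  [0,1]  acc 99  |  →0  ↓0
Under RS (3×2), PE[0][1]:
  @0  [0,1]  acc 0  |  →0  ↓0
  @1  [0,1]  acc 60  |  →60  ↓4
  @2  [0,1]  acc 99  |  →99  ↓5
  @3  [0,1]  acc 36  |  →36  ↓2
  @4  [0,1]  acc 0  |  →0  ↓0
  @5  [0,1]  acc 0  |  →0  ↓0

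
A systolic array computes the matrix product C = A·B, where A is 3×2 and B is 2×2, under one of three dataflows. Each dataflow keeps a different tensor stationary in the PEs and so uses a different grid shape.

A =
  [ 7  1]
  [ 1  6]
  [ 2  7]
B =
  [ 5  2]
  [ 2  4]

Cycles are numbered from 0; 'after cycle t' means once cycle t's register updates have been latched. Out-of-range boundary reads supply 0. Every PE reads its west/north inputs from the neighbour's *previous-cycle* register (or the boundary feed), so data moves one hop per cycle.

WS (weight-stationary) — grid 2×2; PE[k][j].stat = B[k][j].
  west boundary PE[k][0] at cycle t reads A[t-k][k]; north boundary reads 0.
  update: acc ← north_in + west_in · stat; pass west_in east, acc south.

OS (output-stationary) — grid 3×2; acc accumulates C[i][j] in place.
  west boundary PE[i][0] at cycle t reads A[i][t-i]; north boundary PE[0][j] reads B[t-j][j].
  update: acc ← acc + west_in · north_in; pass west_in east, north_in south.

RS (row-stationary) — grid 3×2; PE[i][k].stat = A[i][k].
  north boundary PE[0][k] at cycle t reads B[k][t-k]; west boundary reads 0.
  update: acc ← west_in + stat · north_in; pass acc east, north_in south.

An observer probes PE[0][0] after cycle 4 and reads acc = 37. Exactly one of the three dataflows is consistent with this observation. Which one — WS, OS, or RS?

— WS: 2×2; PE[0][0] trace:
  0: (0,0).acc=35  regs=<7,35>
  1: (0,0).acc=5  regs=<1,5>
  2: (0,0).acc=10  regs=<2,10>
  3: (0,0).acc=0  regs=<0,0>
  4: (0,0).acc=0  regs=<0,0>
— OS: 3×2; PE[0][0] trace:
  0: (0,0).acc=35  regs=<7,5>
  1: (0,0).acc=37  regs=<1,2>
  2: (0,0).acc=37  regs=<0,0>
  3: (0,0).acc=37  regs=<0,0>
  4: (0,0).acc=37  regs=<0,0>
— RS: 3×2; PE[0][0] trace:
  0: (0,0).acc=35  regs=<35,5>
  1: (0,0).acc=14  regs=<14,2>
  2: (0,0).acc=0  regs=<0,0>
  3: (0,0).acc=0  regs=<0,0>
  4: (0,0).acc=0  regs=<0,0>

dataflow = OS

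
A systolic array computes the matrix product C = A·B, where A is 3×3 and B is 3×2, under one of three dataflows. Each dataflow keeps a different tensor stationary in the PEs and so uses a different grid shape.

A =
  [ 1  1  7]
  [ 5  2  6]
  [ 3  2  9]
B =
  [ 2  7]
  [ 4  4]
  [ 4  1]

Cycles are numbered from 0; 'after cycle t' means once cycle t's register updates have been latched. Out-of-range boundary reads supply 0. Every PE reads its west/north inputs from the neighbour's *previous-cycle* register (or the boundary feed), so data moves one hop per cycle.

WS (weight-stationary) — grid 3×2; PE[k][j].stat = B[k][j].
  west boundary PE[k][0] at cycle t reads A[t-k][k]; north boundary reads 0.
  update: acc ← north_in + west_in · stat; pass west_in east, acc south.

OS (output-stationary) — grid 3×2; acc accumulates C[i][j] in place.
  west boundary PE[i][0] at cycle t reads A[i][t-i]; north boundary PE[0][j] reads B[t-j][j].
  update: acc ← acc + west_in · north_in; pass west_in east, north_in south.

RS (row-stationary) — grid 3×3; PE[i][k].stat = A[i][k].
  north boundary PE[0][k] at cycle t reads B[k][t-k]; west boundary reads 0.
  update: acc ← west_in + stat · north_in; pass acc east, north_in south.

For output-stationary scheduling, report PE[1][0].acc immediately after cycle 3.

PE[1][0].acc = 42

OS on a 3×2 grid — tracing PE[1][0] and its feeders:
  cycle 0: PE[0][0] → acc 2, east 1, south 2
  cycle 0: PE[1][0] → acc 0, east 0, south 0
  cycle 1: PE[0][0] → acc 6, east 1, south 4
  cycle 1: PE[1][0] → acc 10, east 5, south 2
  cycle 2: PE[0][0] → acc 34, east 7, south 4
  cycle 2: PE[1][0] → acc 18, east 2, south 4
  cycle 3: PE[0][0] → acc 34, east 0, south 0
  cycle 3: PE[1][0] → acc 42, east 6, south 4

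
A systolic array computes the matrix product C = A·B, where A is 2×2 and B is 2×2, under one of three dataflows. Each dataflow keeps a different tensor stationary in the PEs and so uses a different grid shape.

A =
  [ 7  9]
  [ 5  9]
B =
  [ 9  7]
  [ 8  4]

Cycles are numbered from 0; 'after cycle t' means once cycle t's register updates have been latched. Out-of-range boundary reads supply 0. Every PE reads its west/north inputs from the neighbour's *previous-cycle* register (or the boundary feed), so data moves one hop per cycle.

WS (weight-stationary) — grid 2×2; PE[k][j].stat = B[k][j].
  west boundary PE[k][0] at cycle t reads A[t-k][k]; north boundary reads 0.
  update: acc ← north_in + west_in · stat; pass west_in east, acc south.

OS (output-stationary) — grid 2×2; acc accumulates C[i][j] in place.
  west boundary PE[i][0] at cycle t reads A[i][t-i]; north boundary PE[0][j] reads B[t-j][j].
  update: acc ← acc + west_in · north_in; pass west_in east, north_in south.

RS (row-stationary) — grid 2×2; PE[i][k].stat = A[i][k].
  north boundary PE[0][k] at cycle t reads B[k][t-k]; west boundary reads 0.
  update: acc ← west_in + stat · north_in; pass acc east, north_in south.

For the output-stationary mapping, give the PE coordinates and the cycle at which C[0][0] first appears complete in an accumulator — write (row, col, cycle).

(row, col, cycle) = (0, 0, 1)

Under OS, C[0][0] lands at PE[0][0]:
  @0  [0,0]  acc 63  |  →7  ↓9
  @1  [0,0]  acc 135  |  →9  ↓8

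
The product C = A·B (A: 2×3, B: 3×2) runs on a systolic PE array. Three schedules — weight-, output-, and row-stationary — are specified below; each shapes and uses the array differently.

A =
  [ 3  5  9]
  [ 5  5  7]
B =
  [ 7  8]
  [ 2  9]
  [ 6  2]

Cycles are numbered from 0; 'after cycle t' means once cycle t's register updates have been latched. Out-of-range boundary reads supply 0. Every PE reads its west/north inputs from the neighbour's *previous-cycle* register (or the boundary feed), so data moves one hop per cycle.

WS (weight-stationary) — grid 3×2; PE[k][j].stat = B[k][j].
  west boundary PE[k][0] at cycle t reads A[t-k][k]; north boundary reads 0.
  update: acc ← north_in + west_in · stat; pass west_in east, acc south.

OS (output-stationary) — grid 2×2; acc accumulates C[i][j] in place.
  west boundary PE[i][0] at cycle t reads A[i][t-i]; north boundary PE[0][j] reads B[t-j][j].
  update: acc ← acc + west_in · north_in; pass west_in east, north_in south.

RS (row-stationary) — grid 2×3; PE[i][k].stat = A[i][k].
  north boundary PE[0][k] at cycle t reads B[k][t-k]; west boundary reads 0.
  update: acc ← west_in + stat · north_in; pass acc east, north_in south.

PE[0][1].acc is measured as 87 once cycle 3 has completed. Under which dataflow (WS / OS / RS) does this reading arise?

dataflow = OS

— WS: 3×2; PE[0][1] trace:
  after 0 — PE[0][1] acc=0, pass-E 0, pass-S 0
  after 1 — PE[0][1] acc=24, pass-E 3, pass-S 24
  after 2 — PE[0][1] acc=40, pass-E 5, pass-S 40
  after 3 — PE[0][1] acc=0, pass-E 0, pass-S 0
— OS: 2×2; PE[0][1] trace:
  after 0 — PE[0][1] acc=0, pass-E 0, pass-S 0
  after 1 — PE[0][1] acc=24, pass-E 3, pass-S 8
  after 2 — PE[0][1] acc=69, pass-E 5, pass-S 9
  after 3 — PE[0][1] acc=87, pass-E 9, pass-S 2
— RS: 2×3; PE[0][1] trace:
  after 0 — PE[0][1] acc=0, pass-E 0, pass-S 0
  after 1 — PE[0][1] acc=31, pass-E 31, pass-S 2
  after 2 — PE[0][1] acc=69, pass-E 69, pass-S 9
  after 3 — PE[0][1] acc=0, pass-E 0, pass-S 0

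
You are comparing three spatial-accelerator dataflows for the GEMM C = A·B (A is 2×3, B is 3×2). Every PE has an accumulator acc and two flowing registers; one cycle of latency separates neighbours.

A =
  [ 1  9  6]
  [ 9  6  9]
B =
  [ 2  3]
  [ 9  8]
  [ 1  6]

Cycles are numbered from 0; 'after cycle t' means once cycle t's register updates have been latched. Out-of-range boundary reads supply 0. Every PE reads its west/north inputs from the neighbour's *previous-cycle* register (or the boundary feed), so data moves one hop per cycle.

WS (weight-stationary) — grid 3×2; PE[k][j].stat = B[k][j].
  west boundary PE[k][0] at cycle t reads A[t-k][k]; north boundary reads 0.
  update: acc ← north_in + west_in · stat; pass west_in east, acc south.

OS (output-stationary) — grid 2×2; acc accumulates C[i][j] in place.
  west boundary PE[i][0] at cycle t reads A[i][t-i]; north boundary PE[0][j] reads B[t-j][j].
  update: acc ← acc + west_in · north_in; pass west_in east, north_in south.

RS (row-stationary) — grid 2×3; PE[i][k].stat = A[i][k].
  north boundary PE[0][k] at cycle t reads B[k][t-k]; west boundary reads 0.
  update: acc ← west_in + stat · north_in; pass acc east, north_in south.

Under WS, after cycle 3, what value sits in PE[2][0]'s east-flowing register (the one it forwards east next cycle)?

register = 9

Tracing WS — 3×2 array, target PE[2][0]:
  after 0 — PE[1][0] acc=0, pass-E 0, pass-S 0
  after 0 — PE[2][0] acc=0, pass-E 0, pass-S 0
  after 1 — PE[1][0] acc=83, pass-E 9, pass-S 83
  after 1 — PE[2][0] acc=0, pass-E 0, pass-S 0
  after 2 — PE[1][0] acc=72, pass-E 6, pass-S 72
  after 2 — PE[2][0] acc=89, pass-E 6, pass-S 89
  after 3 — PE[1][0] acc=0, pass-E 0, pass-S 0
  after 3 — PE[2][0] acc=81, pass-E 9, pass-S 81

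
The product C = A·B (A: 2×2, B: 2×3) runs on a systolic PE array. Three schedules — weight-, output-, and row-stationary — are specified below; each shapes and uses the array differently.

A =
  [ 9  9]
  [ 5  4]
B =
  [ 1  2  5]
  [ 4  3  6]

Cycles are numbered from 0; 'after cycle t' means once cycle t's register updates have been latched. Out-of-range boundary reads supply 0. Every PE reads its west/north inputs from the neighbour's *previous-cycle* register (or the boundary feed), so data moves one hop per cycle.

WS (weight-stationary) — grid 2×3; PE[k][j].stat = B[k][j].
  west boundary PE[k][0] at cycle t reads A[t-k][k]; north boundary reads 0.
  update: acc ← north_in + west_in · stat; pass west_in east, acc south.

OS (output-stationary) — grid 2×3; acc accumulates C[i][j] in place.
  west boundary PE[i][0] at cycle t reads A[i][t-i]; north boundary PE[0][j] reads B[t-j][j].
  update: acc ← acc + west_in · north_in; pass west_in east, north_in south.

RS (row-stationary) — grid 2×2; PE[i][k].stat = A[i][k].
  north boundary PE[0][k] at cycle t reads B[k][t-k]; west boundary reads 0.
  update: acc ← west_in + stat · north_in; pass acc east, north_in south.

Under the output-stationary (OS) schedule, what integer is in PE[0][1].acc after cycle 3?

PE[0][1].acc = 45

Tracing OS — 2×3 array, target PE[0][1]:
  t=0 PE[0][0]: acc=9 h=9 v=1
  t=0 PE[0][1]: acc=0 h=0 v=0
  t=1 PE[0][0]: acc=45 h=9 v=4
  t=1 PE[0][1]: acc=18 h=9 v=2
  t=2 PE[0][0]: acc=45 h=0 v=0
  t=2 PE[0][1]: acc=45 h=9 v=3
  t=3 PE[0][0]: acc=45 h=0 v=0
  t=3 PE[0][1]: acc=45 h=0 v=0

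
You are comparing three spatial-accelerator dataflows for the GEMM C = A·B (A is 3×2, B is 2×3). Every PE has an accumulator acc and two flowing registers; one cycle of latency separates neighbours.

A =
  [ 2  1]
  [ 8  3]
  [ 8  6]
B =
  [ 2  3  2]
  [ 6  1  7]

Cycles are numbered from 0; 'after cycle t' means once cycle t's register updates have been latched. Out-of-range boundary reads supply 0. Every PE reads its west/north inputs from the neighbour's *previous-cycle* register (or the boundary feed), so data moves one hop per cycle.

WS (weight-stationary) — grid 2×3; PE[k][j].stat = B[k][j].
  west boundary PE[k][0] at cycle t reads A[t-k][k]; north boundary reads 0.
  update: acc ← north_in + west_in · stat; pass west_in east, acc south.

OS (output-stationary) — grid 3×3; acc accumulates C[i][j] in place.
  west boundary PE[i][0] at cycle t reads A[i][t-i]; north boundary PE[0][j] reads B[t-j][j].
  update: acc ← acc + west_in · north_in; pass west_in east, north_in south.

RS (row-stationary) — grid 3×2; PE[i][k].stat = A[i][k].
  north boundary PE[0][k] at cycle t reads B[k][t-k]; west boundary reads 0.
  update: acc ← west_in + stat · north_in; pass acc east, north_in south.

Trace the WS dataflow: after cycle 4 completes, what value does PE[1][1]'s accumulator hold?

WS (2×3). Following PE[1][1] plus its west/north inputs:
  [0] (0,1) acc=0 (h:0 v:0)
  [0] (1,0) acc=0 (h:0 v:0)
  [0] (1,1) acc=0 (h:0 v:0)
  [1] (0,1) acc=6 (h:2 v:6)
  [1] (1,0) acc=10 (h:1 v:10)
  [1] (1,1) acc=0 (h:0 v:0)
  [2] (0,1) acc=24 (h:8 v:24)
  [2] (1,0) acc=34 (h:3 v:34)
  [2] (1,1) acc=7 (h:1 v:7)
  [3] (0,1) acc=24 (h:8 v:24)
  [3] (1,0) acc=52 (h:6 v:52)
  [3] (1,1) acc=27 (h:3 v:27)
  [4] (0,1) acc=0 (h:0 v:0)
  [4] (1,0) acc=0 (h:0 v:0)
  [4] (1,1) acc=30 (h:6 v:30)

PE[1][1].acc = 30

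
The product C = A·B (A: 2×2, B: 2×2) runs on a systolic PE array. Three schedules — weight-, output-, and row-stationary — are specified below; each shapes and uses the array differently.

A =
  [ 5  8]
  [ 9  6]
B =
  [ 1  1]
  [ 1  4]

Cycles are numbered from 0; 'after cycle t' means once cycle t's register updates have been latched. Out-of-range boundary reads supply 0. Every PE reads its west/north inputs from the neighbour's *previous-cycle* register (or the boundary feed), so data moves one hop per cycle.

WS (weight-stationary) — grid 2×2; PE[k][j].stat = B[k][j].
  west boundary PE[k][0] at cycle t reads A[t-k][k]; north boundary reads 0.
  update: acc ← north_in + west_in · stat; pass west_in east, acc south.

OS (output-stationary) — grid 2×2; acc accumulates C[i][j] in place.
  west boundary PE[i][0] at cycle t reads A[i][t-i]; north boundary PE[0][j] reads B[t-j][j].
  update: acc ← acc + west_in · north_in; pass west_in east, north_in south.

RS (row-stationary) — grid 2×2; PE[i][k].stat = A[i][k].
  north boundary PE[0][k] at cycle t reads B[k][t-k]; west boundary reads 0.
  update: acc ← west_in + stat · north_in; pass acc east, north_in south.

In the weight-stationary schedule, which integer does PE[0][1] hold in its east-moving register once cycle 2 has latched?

WS on a 2×2 grid — tracing PE[0][1] and its feeders:
  c0 r0c0: 5 / 5 / 5
  c0 r0c1: 0 / 0 / 0
  c1 r0c0: 9 / 9 / 9
  c1 r0c1: 5 / 5 / 5
  c2 r0c0: 0 / 0 / 0
  c2 r0c1: 9 / 9 / 9

register = 9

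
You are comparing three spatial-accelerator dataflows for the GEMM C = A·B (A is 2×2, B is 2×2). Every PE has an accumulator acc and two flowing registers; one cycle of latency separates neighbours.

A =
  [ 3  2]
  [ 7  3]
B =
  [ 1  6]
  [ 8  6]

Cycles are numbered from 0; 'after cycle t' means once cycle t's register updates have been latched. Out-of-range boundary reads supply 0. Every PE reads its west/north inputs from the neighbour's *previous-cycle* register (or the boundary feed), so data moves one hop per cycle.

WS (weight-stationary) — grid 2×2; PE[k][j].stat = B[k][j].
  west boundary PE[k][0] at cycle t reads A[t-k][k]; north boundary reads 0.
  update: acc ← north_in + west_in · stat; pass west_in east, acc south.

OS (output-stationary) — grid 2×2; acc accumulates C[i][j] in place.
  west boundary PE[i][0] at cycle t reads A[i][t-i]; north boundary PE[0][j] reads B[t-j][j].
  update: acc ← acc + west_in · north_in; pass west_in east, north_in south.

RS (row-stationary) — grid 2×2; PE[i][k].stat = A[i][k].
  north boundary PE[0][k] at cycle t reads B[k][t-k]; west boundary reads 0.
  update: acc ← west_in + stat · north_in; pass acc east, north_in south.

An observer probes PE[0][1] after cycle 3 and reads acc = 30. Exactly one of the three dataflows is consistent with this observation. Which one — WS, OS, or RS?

dataflow = OS

Under WS (2×2), PE[0][1]:
  [0] (0,1) acc=0 (h:0 v:0)
  [1] (0,1) acc=18 (h:3 v:18)
  [2] (0,1) acc=42 (h:7 v:42)
  [3] (0,1) acc=0 (h:0 v:0)
Under OS (2×2), PE[0][1]:
  [0] (0,1) acc=0 (h:0 v:0)
  [1] (0,1) acc=18 (h:3 v:6)
  [2] (0,1) acc=30 (h:2 v:6)
  [3] (0,1) acc=30 (h:0 v:0)
Under RS (2×2), PE[0][1]:
  [0] (0,1) acc=0 (h:0 v:0)
  [1] (0,1) acc=19 (h:19 v:8)
  [2] (0,1) acc=30 (h:30 v:6)
  [3] (0,1) acc=0 (h:0 v:0)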